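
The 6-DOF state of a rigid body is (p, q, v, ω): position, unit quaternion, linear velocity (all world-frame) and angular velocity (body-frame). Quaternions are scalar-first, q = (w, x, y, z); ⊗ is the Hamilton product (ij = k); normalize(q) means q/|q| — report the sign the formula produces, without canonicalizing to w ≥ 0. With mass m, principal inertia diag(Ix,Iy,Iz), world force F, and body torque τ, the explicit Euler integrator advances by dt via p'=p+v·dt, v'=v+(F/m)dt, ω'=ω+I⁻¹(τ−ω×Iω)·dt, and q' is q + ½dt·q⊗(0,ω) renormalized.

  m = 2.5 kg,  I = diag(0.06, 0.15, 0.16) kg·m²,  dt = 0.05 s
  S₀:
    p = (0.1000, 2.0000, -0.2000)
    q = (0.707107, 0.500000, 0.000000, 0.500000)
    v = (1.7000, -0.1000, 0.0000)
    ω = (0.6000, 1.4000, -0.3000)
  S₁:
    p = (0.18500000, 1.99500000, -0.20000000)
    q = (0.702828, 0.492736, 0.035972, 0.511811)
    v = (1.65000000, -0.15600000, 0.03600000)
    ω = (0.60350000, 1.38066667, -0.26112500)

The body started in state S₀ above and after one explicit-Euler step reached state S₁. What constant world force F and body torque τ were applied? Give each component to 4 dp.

F = (-2.5000, -2.8000, 1.8000)
τ = (0.0000, -0.0400, 0.2000)

Δv = v₁−v₀ = (-0.05000000, -0.05600000, 0.03600000)
F = m·Δv/dt = (-2.5000, -2.8000, 1.8000)
Δω = ω₁−ω₀ = (0.00350000, -0.01933333, 0.03887500)
ω₀×(Iω₀) = (-0.0042, 0.0180, 0.0756)
I·α + gyro = (0.0000, -0.0400, 0.2000)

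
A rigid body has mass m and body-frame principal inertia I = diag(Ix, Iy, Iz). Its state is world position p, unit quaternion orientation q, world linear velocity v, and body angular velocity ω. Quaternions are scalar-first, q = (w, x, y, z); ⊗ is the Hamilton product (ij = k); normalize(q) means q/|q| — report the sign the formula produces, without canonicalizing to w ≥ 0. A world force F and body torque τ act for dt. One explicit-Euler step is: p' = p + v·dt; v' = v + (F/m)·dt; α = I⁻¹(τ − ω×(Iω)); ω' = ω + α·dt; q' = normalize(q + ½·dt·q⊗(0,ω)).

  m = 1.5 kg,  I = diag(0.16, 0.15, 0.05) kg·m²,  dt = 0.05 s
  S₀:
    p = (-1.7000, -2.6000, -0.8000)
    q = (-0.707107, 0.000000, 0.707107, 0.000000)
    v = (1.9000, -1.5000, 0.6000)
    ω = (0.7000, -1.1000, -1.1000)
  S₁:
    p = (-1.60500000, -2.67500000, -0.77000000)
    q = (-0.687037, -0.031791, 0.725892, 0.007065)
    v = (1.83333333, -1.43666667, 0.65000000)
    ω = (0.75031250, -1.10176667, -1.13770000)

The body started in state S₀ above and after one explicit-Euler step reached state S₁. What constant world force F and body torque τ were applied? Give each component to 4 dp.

F = (-2.0000, 1.9000, 1.5000)
τ = (0.0400, -0.0900, -0.0300)

rate change Δω = (0.05031250, -0.00176667, -0.03770000)
gyro term ω₀×Iω₀ = (-0.1210, -0.0847, 0.0077)
applied torque τ = (0.0400, -0.0900, -0.0300)
velocity change Δv = (-0.06666667, 0.06333333, 0.05000000)
F = m·Δv/dt = (-2.0000, 1.9000, 1.5000)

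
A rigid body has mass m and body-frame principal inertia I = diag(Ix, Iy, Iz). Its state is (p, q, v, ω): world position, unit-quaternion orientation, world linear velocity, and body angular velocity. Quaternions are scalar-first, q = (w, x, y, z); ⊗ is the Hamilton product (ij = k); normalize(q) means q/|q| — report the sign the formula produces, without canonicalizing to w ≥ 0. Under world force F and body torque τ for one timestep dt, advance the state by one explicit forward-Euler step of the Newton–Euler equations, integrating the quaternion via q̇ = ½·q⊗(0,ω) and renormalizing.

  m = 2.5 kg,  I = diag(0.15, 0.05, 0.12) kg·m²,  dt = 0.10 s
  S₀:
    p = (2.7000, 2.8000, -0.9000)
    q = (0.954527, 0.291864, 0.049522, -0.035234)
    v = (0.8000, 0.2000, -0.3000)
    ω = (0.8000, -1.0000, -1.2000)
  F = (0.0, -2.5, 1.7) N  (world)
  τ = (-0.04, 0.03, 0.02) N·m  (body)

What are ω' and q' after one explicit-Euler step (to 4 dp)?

ω' = (0.7173, -0.8824, -1.2500)
q' = (0.9396, 0.3241, 0.0178, -0.1087)

α = I⁻¹(τ − ω×Iω) = (-0.8267, 1.1760, -0.5000)
new body rate ω' = (0.7173, -0.8824, -1.2500)
2q̇ = q⊗(0,ω) = (-0.2262500, 0.6689612, -0.6324774, -1.4769140)
q + ½dt·q⊗(0,ω), renormalized = (0.9396, 0.3241, 0.0178, -0.1087)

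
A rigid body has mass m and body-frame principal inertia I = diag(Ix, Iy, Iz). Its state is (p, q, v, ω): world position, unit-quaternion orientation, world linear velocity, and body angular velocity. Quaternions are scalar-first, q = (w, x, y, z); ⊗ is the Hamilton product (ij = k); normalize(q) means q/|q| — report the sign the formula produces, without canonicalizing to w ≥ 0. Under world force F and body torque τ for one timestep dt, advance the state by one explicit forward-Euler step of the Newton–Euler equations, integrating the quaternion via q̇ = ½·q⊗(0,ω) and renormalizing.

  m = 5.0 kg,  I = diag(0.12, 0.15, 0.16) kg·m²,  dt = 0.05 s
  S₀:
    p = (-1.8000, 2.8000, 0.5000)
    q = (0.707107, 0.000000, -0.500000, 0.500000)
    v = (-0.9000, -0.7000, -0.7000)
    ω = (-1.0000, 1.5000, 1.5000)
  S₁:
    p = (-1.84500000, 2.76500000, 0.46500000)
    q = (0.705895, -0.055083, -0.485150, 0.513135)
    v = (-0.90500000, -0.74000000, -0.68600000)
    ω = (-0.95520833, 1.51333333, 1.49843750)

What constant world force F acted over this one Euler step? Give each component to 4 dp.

F = (-0.5000, -4.0000, 1.4000)

velocity change Δv = (-0.00500000, -0.04000000, 0.01400000)
m·(v₁−v₀)/dt = (-0.5000, -4.0000, 1.4000)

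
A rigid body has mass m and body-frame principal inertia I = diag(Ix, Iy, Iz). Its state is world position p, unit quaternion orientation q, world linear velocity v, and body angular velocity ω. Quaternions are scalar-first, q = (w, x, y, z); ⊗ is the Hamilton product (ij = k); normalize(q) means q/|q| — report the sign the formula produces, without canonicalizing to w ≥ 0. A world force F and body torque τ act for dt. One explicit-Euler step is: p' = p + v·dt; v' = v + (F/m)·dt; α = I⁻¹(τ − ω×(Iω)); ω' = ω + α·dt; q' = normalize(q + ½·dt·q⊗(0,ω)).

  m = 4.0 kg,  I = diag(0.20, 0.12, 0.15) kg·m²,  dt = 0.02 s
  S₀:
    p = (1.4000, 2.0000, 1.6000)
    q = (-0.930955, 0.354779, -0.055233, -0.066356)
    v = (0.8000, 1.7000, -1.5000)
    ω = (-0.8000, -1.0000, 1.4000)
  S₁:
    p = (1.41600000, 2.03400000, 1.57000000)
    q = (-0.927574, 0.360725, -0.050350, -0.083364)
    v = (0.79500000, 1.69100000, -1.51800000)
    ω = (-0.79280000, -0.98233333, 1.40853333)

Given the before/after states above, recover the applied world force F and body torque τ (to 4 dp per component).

v₁ − v₀ = (-0.00500000, -0.00900000, -0.01800000)
applied force F = (-1.0000, -1.8000, -3.6000)
Δω = ω₁−ω₀ = (0.00720000, 0.01766667, 0.00853333)
τ = I·(Δω/dt) + ω₀×(Iω₀) = (0.0300, 0.0500, 0.0000)

F = (-1.0000, -1.8000, -3.6000)
τ = (0.0300, 0.0500, 0.0000)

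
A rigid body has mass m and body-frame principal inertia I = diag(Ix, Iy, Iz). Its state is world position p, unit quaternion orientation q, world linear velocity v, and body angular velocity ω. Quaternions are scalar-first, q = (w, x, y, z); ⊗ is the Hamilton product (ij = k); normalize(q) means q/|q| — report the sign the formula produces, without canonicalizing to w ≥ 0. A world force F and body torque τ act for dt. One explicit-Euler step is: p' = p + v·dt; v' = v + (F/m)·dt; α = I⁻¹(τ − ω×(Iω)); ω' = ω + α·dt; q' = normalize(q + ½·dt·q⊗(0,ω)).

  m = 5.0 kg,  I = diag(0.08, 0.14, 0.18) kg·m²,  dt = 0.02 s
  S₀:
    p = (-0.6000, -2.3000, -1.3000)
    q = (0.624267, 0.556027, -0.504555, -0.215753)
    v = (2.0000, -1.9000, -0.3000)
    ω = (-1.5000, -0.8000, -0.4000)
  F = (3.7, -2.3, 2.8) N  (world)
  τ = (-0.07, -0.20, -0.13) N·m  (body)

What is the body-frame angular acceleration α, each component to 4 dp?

precession coupling ω×(Iω) = (0.0128, -0.0600, 0.0720)
angular accel α = (-1.0350, -1.0000, -1.1222)

α = (-1.0350, -1.0000, -1.1222)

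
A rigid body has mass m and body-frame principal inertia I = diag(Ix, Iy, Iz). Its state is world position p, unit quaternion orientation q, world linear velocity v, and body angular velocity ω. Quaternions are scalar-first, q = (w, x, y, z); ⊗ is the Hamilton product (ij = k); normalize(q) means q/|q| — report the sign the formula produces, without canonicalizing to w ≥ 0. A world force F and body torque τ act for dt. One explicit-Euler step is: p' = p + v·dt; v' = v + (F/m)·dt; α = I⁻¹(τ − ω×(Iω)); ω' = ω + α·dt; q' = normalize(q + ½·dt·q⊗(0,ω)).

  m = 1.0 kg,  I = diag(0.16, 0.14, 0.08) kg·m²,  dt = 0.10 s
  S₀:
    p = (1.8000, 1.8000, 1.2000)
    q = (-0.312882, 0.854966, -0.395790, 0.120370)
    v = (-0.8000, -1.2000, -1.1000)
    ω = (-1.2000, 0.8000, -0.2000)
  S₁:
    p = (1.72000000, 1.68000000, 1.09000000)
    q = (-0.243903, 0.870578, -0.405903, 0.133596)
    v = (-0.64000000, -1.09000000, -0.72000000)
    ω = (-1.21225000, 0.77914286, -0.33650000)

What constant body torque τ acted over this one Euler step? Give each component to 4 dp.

Δω = ω₁−ω₀ = (-0.01225000, -0.02085714, -0.13650000)
I·α + gyro = (-0.0100, -0.0100, -0.0900)

τ = (-0.0100, -0.0100, -0.0900)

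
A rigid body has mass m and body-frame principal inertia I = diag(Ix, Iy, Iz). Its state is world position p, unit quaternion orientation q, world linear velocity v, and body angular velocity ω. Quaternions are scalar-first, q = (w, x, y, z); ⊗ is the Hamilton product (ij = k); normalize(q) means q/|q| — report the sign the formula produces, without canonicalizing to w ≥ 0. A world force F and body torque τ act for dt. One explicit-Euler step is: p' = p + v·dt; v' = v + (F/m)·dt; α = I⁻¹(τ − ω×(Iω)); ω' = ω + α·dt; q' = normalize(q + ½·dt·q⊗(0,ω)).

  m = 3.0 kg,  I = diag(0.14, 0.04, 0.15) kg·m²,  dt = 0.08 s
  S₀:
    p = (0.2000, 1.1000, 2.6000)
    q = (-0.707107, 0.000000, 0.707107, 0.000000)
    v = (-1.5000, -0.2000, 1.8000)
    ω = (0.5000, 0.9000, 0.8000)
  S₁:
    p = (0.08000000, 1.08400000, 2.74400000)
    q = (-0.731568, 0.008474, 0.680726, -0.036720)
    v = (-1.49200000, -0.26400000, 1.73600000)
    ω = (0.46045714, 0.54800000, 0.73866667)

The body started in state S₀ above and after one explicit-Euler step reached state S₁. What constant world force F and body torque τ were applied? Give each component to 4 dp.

F = (0.3000, -2.4000, -2.4000)
τ = (0.0100, -0.1800, -0.1600)

Δω = ω₁−ω₀ = (-0.03954286, -0.35200000, -0.06133333)
τ = I·(Δω/dt) + ω₀×(Iω₀) = (0.0100, -0.1800, -0.1600)
velocity change Δv = (0.00800000, -0.06400000, -0.06400000)
m·(v₁−v₀)/dt = (0.3000, -2.4000, -2.4000)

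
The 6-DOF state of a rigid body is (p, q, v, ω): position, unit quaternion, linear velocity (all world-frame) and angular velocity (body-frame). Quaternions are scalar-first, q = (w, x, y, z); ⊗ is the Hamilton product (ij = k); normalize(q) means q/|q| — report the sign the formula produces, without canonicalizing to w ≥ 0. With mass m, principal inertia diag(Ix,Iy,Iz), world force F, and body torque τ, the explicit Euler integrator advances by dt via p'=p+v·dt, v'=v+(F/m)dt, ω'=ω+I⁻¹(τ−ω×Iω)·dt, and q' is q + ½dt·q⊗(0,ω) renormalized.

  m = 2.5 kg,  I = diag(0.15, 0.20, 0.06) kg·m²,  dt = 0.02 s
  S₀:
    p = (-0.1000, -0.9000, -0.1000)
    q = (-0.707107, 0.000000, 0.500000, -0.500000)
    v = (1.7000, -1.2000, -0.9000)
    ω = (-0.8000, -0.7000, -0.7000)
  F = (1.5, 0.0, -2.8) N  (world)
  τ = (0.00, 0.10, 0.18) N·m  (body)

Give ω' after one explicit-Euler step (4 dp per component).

gyro term ω×Iω = (-0.0686, 0.0504, 0.0280)
angular accel α = (0.4573, 0.2480, 2.5333)
ω' = ω + α·dt = (-0.7909, -0.6950, -0.6493)

ω' = (-0.7909, -0.6950, -0.6493)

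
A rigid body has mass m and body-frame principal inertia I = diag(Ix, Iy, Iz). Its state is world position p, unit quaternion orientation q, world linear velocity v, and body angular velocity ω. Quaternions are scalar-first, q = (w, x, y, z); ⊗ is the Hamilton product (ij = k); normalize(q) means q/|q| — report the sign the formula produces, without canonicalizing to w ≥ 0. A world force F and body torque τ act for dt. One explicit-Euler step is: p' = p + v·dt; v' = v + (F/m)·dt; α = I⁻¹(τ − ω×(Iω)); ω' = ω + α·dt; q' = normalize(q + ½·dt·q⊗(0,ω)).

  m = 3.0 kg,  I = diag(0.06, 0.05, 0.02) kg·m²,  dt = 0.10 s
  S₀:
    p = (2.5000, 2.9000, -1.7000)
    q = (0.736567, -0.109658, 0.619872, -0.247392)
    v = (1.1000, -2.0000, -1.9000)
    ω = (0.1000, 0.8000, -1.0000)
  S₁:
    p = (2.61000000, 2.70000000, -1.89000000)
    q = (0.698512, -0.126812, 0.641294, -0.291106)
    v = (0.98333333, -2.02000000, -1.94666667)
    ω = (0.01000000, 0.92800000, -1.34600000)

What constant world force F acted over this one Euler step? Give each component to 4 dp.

F = (-3.5000, -0.6000, -1.4000)

v₁ − v₀ = (-0.11666667, -0.02000000, -0.04666667)
m·(v₁−v₀)/dt = (-3.5000, -0.6000, -1.4000)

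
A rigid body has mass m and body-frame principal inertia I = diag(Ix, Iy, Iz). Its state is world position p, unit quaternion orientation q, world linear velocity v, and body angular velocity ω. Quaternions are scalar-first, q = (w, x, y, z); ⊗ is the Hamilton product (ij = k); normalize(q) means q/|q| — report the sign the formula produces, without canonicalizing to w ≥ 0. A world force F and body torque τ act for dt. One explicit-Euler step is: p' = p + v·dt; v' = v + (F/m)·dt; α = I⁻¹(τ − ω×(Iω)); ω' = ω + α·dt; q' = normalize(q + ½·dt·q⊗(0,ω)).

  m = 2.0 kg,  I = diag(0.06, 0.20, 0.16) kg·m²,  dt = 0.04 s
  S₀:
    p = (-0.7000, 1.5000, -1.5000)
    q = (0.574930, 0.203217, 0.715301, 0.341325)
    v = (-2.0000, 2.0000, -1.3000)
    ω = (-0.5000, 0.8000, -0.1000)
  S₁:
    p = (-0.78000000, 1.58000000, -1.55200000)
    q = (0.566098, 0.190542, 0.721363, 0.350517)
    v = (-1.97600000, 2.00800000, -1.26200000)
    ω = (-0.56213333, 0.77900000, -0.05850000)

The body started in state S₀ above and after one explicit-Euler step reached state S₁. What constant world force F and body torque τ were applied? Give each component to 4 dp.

F = (1.2000, 0.4000, 1.9000)
τ = (-0.0900, -0.1100, 0.1100)

Δv = v₁−v₀ = (0.02400000, 0.00800000, 0.03800000)
applied force F = (1.2000, 0.4000, 1.9000)
rate change Δω = (-0.06213333, -0.02100000, 0.04150000)
precession coupling = (0.0032, -0.0050, -0.0560)
τ = I·(Δω/dt) + ω₀×(Iω₀) = (-0.0900, -0.1100, 0.1100)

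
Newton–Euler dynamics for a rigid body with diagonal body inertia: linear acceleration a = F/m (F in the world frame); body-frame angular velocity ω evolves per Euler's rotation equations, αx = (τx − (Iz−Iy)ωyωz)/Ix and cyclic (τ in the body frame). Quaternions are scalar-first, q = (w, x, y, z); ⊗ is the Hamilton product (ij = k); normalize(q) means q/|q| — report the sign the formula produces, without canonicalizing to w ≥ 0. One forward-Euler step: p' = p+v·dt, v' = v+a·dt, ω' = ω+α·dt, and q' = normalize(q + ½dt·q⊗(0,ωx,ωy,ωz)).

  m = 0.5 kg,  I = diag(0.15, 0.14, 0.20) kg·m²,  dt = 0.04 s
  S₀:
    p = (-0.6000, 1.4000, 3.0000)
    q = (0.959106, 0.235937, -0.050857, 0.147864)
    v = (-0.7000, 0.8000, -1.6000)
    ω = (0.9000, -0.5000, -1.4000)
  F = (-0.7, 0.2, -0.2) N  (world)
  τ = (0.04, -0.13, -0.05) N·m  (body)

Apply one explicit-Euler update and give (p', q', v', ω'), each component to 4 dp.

angular accel α = (-0.0133, -1.3786, -0.2725)
ω' = ω + α·dt = (0.8995, -0.5551, -1.4109)
2q̇ = q⊗(0,ω) = (-0.0307622, 1.0083272, -0.0161636, -1.4149456)
updated quaternion q' = (0.9579, 0.2559, -0.0511, 0.1195)
linear accel F/m = (-1.4000, 0.4000, -0.4000)
new position p' = (-0.6280, 1.4320, 2.9360)
new velocity v' = (-0.7560, 0.8160, -1.6160)

p' = (-0.6280, 1.4320, 2.9360)
q' = (0.9579, 0.2559, -0.0511, 0.1195)
v' = (-0.7560, 0.8160, -1.6160)
ω' = (0.8995, -0.5551, -1.4109)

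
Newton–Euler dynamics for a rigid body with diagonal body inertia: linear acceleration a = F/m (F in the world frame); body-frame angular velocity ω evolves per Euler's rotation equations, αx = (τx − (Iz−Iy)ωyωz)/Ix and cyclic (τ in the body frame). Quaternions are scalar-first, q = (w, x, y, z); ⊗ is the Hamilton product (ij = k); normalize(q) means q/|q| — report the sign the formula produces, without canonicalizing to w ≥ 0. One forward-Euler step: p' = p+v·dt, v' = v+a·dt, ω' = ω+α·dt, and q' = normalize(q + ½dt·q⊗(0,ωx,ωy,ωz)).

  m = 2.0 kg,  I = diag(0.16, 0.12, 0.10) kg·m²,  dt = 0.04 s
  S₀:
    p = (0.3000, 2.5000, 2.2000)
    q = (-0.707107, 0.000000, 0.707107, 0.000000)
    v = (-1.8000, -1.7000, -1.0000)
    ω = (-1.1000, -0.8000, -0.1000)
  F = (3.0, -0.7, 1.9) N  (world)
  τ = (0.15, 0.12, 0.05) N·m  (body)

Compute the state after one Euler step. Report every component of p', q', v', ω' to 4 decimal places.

p' = (0.2280, 2.4320, 2.1600)
q' = (-0.6955, 0.0141, 0.7182, 0.0170)
v' = (-1.7400, -1.7140, -0.9620)
ω' = (-1.0621, -0.7622, -0.0659)

new position p' = (0.2280, 2.4320, 2.1600)
v + (F/m)dt = (-1.7400, -1.7140, -0.9620)
precession coupling ω×(Iω) = (-0.0016, 0.0066, -0.0352)
(τ − ω×Iω)/I = (0.9475, 0.9450, 0.8520)
new body rate ω' = (-1.0621, -0.7622, -0.0659)
q⊗(0,ω) = (0.5656856, 0.7071070, 0.5656856, 0.8485284)
q + ½dt·q⊗(0,ω), renormalized = (-0.6955, 0.0141, 0.7182, 0.0170)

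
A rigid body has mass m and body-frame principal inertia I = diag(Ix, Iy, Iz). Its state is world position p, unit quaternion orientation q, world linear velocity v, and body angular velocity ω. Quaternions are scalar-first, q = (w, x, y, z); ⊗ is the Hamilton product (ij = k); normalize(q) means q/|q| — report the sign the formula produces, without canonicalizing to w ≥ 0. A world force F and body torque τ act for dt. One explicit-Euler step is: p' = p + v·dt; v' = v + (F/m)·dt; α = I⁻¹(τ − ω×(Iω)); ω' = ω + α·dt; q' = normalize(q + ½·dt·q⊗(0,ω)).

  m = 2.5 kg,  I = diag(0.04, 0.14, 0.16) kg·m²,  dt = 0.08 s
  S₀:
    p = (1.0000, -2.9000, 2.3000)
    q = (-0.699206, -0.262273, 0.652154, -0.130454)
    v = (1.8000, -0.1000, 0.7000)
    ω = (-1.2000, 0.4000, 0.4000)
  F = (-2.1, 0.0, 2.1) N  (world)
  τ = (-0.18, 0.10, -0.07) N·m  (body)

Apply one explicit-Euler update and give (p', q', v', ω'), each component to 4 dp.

gyro term ω×Iω = (0.0032, 0.0576, -0.0480)
angular accel α = (-4.5800, 0.3029, -0.1375)
ω' = ω + α·dt = (-1.5664, 0.4242, 0.3890)
q⊗(0,ω) = (-0.5234076, 1.1520904, -0.0182284, 0.3979932)
updated quaternion q' = (-0.7191, -0.2159, 0.6505, -0.1144)
new position p' = (1.1440, -2.9080, 2.3560)
new velocity v' = (1.7328, -0.1000, 0.7672)

p' = (1.1440, -2.9080, 2.3560)
q' = (-0.7191, -0.2159, 0.6505, -0.1144)
v' = (1.7328, -0.1000, 0.7672)
ω' = (-1.5664, 0.4242, 0.3890)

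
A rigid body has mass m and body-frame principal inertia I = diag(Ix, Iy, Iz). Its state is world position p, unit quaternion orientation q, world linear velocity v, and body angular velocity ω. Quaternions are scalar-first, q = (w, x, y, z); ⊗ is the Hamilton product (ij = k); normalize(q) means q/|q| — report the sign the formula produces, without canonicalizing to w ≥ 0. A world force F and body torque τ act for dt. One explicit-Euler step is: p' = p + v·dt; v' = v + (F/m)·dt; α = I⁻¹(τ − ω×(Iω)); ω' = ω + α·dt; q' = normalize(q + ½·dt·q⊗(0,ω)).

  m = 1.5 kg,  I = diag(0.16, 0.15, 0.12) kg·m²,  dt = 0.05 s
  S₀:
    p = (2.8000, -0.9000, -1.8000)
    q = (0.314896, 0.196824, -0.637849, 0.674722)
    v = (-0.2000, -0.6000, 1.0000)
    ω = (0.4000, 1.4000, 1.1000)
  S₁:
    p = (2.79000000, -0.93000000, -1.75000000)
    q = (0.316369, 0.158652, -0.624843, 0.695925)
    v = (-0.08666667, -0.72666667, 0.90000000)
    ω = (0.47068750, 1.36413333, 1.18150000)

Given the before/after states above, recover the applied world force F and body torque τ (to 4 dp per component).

F = (3.4000, -3.8000, -3.0000)
τ = (0.1800, -0.0900, 0.1900)

ω₁ − ω₀ = (0.07068750, -0.03586667, 0.08150000)
ω₀×(Iω₀) = (-0.0462, 0.0176, -0.0056)
τ = I·(Δω/dt) + ω₀×(Iω₀) = (0.1800, -0.0900, 0.1900)
v₁ − v₀ = (0.11333333, -0.12666667, -0.10000000)
applied force F = (3.4000, -3.8000, -3.0000)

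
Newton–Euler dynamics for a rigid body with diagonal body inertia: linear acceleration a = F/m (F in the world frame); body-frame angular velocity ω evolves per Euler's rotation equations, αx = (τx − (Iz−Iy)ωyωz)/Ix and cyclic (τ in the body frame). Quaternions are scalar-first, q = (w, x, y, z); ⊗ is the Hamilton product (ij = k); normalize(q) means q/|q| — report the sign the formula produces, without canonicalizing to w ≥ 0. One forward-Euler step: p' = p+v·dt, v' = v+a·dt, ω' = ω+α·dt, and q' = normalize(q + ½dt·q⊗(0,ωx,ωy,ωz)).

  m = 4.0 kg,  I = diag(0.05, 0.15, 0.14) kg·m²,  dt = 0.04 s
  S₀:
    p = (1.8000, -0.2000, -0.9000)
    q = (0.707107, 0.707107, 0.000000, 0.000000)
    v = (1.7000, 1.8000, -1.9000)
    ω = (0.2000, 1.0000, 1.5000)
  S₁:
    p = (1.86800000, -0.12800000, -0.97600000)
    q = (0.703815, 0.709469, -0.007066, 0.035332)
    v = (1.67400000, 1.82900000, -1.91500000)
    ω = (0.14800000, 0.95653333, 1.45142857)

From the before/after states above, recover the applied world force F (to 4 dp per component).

F = (-2.6000, 2.9000, -1.5000)

velocity change Δv = (-0.02600000, 0.02900000, -0.01500000)
applied force F = (-2.6000, 2.9000, -1.5000)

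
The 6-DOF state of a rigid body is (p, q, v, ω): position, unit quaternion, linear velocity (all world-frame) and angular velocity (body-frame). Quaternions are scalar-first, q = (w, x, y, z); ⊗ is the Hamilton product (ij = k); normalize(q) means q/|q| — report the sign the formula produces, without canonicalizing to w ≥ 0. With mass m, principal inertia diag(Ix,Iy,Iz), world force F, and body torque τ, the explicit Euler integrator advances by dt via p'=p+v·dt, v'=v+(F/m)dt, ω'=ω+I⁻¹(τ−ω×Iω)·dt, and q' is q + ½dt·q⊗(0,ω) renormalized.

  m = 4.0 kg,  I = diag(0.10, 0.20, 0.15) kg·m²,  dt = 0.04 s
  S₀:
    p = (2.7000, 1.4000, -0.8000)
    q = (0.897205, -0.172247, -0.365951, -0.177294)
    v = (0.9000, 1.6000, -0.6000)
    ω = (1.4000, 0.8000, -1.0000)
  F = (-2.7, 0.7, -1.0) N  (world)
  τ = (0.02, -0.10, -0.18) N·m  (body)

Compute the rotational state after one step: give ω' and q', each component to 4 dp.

ω' = (1.3920, 0.7660, -1.0779)
q' = (0.9037, -0.1369, -0.3597, -0.1876)

α = I⁻¹(τ − ω×Iω) = (-0.2000, -0.8500, -1.9467)
ω + α·dt = (1.3920, 0.7660, -1.0779)
Hamilton product q⊗(0,ω) = (0.3566126, 1.7638732, 0.2973054, -0.5226712)
updated quaternion q' = (0.9037, -0.1369, -0.3597, -0.1876)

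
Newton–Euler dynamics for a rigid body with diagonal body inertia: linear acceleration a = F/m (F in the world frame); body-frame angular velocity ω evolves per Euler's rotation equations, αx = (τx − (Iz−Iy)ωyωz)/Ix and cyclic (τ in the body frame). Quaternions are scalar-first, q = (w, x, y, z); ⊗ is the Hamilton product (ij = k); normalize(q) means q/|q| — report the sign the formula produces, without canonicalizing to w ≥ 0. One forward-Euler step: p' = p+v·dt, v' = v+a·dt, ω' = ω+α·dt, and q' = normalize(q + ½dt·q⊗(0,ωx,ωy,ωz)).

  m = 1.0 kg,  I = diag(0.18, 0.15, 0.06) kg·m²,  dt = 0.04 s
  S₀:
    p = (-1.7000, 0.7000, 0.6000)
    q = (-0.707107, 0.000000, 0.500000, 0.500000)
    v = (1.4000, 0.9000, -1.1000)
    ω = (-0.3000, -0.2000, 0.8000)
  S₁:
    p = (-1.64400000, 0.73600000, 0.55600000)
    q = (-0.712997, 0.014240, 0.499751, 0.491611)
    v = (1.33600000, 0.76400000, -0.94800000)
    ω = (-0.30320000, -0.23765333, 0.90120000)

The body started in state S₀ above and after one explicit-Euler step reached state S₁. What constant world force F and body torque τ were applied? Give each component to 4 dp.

F = (-1.6000, -3.4000, 3.8000)
τ = (0.0000, -0.1700, 0.1500)

Δω = ω₁−ω₀ = (-0.00320000, -0.03765333, 0.10120000)
gyro term ω₀×Iω₀ = (0.0144, -0.0288, -0.0018)
I·α + gyro = (0.0000, -0.1700, 0.1500)
Δv = v₁−v₀ = (-0.06400000, -0.13600000, 0.15200000)
applied force F = (-1.6000, -3.4000, 3.8000)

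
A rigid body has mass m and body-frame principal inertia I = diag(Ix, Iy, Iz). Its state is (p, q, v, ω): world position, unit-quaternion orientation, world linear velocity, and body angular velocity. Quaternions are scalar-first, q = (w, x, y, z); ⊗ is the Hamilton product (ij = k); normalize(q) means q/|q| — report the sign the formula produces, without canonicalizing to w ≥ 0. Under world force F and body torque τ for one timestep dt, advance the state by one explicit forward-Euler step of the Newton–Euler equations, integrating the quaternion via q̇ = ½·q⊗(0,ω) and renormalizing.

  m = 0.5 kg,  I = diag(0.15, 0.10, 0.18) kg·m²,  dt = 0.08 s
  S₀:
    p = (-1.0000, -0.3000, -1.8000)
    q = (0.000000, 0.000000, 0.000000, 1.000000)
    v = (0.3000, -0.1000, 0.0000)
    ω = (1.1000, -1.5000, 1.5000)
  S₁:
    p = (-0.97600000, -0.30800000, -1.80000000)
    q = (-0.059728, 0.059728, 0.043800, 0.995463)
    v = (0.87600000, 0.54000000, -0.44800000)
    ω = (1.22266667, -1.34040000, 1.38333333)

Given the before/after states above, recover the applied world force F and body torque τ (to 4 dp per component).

F = (3.6000, 4.0000, -2.8000)
τ = (0.0500, 0.1500, -0.1800)

velocity change Δv = (0.57600000, 0.64000000, -0.44800000)
m·(v₁−v₀)/dt = (3.6000, 4.0000, -2.8000)
Δω = ω₁−ω₀ = (0.12266667, 0.15960000, -0.11666667)
precession coupling = (-0.1800, -0.0495, 0.0825)
applied torque τ = (0.0500, 0.1500, -0.1800)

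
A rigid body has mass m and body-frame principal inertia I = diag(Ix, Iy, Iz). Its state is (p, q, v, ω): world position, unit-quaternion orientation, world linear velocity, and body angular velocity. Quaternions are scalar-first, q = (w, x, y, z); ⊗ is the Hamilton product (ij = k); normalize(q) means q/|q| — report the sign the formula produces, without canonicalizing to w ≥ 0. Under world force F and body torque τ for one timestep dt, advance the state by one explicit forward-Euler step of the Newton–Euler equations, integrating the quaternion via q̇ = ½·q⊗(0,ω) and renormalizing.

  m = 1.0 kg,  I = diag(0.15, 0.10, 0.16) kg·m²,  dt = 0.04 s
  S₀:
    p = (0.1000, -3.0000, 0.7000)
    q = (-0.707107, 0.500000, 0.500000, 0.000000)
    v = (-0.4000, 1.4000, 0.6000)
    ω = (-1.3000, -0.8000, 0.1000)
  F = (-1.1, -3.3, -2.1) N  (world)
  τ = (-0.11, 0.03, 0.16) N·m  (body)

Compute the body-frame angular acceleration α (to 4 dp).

gyro term ω×Iω = (-0.0048, 0.0013, -0.0520)
α = I⁻¹(τ − ω×Iω) = (-0.7013, 0.2870, 1.3250)

α = (-0.7013, 0.2870, 1.3250)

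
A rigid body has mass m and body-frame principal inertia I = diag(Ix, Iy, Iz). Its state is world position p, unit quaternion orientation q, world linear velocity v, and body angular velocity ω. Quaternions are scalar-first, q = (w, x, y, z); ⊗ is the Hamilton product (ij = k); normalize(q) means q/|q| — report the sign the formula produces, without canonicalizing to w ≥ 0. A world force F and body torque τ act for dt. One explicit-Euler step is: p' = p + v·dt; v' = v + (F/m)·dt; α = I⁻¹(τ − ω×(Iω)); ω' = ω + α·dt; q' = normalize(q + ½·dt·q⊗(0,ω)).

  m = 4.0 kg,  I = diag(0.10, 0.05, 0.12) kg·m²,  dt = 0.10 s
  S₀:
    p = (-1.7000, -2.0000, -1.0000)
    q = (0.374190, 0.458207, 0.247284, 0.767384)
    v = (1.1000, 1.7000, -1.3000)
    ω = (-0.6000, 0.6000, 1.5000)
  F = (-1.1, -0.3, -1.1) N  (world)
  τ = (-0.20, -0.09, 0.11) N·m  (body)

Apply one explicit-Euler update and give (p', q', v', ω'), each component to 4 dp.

p' = (-1.5900, -1.8300, -1.1300)
q' = (0.3218, 0.4409, 0.2004, 0.8136)
v' = (1.0725, 1.6925, -1.3275)
ω' = (-0.8630, 0.3840, 1.5767)

angular accel α = (-2.6300, -2.1600, 0.7667)
ω + α·dt = (-0.8630, 0.3840, 1.5767)
Hamilton product q⊗(0,ω) = (-1.0245222, -0.3140184, -0.9232269, 0.9845796)
q + ½dt·q⊗(0,ω), renormalized = (0.3218, 0.4409, 0.2004, 0.8136)
p + v·dt = (-1.5900, -1.8300, -1.1300)
v' = v + a·dt = (1.0725, 1.6925, -1.3275)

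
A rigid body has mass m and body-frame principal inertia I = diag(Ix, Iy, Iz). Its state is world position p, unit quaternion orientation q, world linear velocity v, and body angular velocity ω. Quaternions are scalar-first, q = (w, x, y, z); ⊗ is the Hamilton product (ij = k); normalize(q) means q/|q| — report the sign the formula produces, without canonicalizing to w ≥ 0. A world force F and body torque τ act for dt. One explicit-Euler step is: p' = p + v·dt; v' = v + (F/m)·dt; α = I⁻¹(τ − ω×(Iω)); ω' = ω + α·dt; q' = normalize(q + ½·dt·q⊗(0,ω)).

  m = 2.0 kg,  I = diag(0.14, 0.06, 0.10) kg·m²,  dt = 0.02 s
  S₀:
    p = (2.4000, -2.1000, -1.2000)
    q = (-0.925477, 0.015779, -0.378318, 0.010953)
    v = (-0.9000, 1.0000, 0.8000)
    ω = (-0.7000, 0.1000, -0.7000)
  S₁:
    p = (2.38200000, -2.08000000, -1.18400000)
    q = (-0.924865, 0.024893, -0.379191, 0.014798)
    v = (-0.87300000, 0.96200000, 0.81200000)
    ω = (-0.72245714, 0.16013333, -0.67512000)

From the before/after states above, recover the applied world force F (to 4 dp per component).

F = (2.7000, -3.8000, 1.2000)

Δv = v₁−v₀ = (0.02700000, -0.03800000, 0.01200000)
m·(v₁−v₀)/dt = (2.7000, -3.8000, 1.2000)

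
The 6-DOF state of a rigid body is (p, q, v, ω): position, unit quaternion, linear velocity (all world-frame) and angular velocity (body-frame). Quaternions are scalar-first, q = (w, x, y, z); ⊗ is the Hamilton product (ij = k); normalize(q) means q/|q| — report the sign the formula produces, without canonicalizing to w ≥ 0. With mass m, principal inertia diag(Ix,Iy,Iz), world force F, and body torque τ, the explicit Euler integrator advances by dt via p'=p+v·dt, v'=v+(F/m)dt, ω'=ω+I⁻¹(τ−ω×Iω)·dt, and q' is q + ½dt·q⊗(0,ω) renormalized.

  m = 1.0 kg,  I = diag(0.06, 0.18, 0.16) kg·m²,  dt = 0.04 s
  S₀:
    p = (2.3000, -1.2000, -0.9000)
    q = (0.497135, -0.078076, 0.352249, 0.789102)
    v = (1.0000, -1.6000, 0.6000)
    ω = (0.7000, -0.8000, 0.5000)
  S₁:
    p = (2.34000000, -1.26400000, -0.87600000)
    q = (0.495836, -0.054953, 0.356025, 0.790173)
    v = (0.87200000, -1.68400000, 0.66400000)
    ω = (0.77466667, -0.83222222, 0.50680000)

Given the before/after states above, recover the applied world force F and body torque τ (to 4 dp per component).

F = (-3.2000, -2.1000, 1.6000)
τ = (0.1200, -0.1800, -0.0400)

velocity change Δv = (-0.12800000, -0.08400000, 0.06400000)
applied force F = (-3.2000, -2.1000, 1.6000)
rate change Δω = (0.07466667, -0.03222222, 0.00680000)
gyro term ω₀×Iω₀ = (0.0080, -0.0350, -0.0672)
I·α + gyro = (0.1200, -0.1800, -0.0400)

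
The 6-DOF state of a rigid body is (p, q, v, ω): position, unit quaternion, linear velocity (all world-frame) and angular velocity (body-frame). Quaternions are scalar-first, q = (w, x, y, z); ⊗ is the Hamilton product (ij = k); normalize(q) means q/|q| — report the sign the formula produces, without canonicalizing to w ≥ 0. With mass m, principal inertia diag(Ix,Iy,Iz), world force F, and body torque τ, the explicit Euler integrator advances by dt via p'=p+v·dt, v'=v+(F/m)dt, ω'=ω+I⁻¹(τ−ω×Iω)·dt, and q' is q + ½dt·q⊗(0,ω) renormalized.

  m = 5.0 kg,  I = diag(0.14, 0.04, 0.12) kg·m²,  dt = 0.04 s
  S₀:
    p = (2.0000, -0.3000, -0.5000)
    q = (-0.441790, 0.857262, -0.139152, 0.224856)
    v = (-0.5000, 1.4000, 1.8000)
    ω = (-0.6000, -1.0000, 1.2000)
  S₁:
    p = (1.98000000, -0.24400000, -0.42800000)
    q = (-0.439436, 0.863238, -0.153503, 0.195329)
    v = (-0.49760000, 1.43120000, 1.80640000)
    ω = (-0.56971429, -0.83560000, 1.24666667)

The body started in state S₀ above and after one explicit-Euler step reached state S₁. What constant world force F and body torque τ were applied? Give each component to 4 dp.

ω₁ − ω₀ = (0.03028571, 0.16440000, 0.04666667)
ω₀×(Iω₀) = (-0.0960, -0.0144, -0.0600)
τ = I·(Δω/dt) + ω₀×(Iω₀) = (0.0100, 0.1500, 0.0800)
v₁ − v₀ = (0.00240000, 0.03120000, 0.00640000)
applied force F = (0.3000, 3.9000, 0.8000)

F = (0.3000, 3.9000, 0.8000)
τ = (0.0100, 0.1500, 0.0800)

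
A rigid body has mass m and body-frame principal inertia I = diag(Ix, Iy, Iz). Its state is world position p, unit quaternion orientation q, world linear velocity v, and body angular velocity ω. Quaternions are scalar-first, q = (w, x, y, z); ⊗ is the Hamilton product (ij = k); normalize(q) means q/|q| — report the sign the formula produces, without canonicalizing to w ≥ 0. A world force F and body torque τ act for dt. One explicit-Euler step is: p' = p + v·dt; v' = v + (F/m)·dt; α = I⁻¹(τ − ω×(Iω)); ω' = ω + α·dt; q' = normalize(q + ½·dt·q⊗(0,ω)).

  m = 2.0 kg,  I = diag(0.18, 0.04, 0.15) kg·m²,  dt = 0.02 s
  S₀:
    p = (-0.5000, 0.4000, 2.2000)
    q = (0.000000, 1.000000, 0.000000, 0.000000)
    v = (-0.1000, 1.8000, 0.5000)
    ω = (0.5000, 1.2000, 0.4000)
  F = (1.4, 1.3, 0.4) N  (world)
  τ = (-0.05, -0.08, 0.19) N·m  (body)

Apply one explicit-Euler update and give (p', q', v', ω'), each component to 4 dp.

p' = (-0.5020, 0.4360, 2.2100)
q' = (-0.0050, 0.9999, -0.0040, 0.0120)
v' = (-0.0860, 1.8130, 0.5040)
ω' = (0.4886, 1.1570, 0.4365)

α = I⁻¹(τ − ω×Iω) = (-0.5711, -2.1500, 1.8267)
new body rate ω' = (0.4886, 1.1570, 0.4365)
Hamilton product q⊗(0,ω) = (-0.5000000, 0.0000000, -0.4000000, 1.2000000)
updated quaternion q' = (-0.0050, 0.9999, -0.0040, 0.0120)
linear accel F/m = (0.7000, 0.6500, 0.2000)
new position p' = (-0.5020, 0.4360, 2.2100)
new velocity v' = (-0.0860, 1.8130, 0.5040)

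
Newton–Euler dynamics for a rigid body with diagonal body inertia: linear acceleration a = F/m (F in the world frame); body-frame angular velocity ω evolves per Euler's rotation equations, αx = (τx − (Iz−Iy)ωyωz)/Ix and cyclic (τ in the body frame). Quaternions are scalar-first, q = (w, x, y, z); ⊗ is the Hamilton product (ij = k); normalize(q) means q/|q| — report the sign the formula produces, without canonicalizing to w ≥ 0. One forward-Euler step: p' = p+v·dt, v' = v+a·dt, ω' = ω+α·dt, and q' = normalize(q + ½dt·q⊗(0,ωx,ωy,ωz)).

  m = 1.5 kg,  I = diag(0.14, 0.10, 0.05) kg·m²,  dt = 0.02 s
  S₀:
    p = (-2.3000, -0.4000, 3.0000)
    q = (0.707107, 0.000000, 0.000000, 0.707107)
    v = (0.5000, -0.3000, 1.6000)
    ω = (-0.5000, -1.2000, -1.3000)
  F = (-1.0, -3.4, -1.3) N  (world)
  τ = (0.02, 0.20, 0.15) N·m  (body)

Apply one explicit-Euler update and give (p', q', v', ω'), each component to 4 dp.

p' = (-2.2900, -0.4060, 3.0320)
q' = (0.7162, 0.0049, -0.0120, 0.6978)
v' = (0.4867, -0.3453, 1.5827)
ω' = (-0.4860, -1.1717, -1.2304)

a = (-0.6667, -2.2667, -0.8667)
p' = p + v·dt = (-2.2900, -0.4060, 3.0320)
new velocity v' = (0.4867, -0.3453, 1.5827)
α = I⁻¹(τ − ω×Iω) = (0.7000, 1.4150, 3.4800)
new body rate ω' = (-0.4860, -1.1717, -1.2304)
q⊗(0,ω) = (0.9192391, 0.4949749, -1.2020819, -0.9192391)
q + ½dt·q⊗(0,ω), renormalized = (0.7162, 0.0049, -0.0120, 0.6978)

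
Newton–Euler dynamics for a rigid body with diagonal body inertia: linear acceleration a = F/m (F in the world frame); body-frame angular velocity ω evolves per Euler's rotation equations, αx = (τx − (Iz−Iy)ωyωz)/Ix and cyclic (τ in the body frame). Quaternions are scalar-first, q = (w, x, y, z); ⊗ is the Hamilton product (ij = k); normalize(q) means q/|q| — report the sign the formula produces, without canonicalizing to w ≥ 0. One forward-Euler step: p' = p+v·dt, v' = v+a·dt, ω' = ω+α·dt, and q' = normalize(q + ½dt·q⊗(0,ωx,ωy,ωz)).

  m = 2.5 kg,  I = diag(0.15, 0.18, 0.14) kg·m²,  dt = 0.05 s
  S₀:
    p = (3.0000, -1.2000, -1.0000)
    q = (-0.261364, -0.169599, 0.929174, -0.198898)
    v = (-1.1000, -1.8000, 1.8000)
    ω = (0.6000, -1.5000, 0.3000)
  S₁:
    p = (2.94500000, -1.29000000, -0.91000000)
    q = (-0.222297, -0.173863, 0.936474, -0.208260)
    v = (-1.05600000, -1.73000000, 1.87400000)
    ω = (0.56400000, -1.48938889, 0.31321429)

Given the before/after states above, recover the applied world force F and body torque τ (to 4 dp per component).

Δω = ω₁−ω₀ = (-0.03600000, 0.01061111, 0.01321429)
ω₀×(Iω₀) = (0.0180, 0.0018, -0.0270)
τ = I·(Δω/dt) + ω₀×(Iω₀) = (-0.0900, 0.0400, 0.0100)
velocity change Δv = (0.04400000, 0.07000000, 0.07400000)
F = m·Δv/dt = (2.2000, 3.5000, 3.7000)

F = (2.2000, 3.5000, 3.7000)
τ = (-0.0900, 0.0400, 0.0100)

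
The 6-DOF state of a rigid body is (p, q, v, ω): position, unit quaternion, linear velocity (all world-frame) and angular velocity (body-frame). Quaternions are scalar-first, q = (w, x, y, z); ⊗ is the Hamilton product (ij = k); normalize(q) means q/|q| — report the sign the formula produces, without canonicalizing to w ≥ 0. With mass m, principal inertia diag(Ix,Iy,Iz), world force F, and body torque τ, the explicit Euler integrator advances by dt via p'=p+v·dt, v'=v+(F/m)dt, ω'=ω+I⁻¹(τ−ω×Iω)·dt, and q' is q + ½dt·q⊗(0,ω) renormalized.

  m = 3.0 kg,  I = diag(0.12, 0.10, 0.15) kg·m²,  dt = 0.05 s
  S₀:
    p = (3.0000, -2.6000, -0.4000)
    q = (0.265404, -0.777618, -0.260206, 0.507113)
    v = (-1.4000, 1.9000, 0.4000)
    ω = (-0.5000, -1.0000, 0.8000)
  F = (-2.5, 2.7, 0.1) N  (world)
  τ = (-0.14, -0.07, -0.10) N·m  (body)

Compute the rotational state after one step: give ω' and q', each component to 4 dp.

ω' = (-0.5417, -1.0410, 0.7700)
q' = (0.2389, -0.7730, -0.2575, 0.5283)

ω×(Iω) gyroscopic = (-0.0400, 0.0120, -0.0100)
angular accel α = (-0.8333, -0.8200, -0.6000)
new body rate ω' = (-0.5417, -1.0410, 0.7700)
2q̇ = q⊗(0,ω) = (-1.0547054, 0.1662462, 0.1031339, 0.8598382)
q' = normalize(q + ½dt·q⊗(0,ω)) = (0.2389, -0.7730, -0.2575, 0.5283)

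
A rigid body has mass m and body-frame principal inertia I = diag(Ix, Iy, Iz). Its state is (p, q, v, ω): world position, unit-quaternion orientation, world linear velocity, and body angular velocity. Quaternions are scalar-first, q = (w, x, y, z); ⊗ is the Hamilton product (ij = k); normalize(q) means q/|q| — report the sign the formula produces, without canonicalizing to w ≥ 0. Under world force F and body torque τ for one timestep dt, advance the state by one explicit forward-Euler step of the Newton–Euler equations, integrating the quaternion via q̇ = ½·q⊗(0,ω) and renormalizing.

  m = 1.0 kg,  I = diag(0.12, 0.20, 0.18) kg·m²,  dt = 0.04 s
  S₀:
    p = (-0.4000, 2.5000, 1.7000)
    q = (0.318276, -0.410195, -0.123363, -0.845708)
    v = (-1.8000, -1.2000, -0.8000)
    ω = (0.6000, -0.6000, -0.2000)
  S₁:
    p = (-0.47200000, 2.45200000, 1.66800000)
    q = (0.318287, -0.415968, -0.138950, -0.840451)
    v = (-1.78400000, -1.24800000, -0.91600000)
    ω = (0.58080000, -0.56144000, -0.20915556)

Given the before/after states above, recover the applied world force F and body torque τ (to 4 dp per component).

rate change Δω = (-0.01920000, 0.03856000, -0.00915556)
τ = I·(Δω/dt) + ω₀×(Iω₀) = (-0.0600, 0.2000, -0.0700)
velocity change Δv = (0.01600000, -0.04800000, -0.11600000)
applied force F = (0.4000, -1.2000, -2.9000)

F = (0.4000, -1.2000, -2.9000)
τ = (-0.0600, 0.2000, -0.0700)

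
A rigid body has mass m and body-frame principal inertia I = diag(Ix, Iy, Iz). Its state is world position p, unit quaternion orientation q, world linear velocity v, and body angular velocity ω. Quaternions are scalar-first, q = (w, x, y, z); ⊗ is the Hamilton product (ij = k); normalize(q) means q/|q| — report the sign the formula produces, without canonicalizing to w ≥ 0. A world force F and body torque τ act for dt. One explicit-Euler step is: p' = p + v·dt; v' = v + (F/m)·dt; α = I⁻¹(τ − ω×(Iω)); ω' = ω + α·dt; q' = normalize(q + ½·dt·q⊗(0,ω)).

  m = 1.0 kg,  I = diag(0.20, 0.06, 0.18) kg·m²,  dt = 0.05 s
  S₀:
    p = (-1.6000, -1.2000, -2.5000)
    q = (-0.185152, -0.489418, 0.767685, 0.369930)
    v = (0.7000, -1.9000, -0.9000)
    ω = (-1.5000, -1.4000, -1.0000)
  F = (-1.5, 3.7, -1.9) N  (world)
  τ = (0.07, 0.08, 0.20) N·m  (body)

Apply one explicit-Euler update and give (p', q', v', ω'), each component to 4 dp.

ω×(Iω) gyroscopic = (0.1680, 0.0300, -0.2940)
α = I⁻¹(τ − ω×Iω) = (-0.4900, 0.8333, 2.7444)
new body rate ω' = (-1.5245, -1.3583, -0.8628)
q⊗(0,ω) = (0.7105620, 0.0279450, -0.7851002, 2.0218647)
q' = normalize(q + ½dt·q⊗(0,ω)) = (-0.1671, -0.4879, 0.7468, 0.4198)
p + v·dt = (-1.5650, -1.2950, -2.5450)
v' = v + a·dt = (0.6250, -1.7150, -0.9950)

p' = (-1.5650, -1.2950, -2.5450)
q' = (-0.1671, -0.4879, 0.7468, 0.4198)
v' = (0.6250, -1.7150, -0.9950)
ω' = (-1.5245, -1.3583, -0.8628)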